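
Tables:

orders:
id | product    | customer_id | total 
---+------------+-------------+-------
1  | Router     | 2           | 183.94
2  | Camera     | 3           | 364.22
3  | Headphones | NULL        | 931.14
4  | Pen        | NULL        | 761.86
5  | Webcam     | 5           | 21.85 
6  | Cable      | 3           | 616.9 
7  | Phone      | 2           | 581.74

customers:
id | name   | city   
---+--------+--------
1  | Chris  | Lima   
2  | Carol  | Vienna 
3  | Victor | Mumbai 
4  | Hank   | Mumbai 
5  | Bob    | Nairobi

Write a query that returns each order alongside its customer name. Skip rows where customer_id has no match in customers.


INNER JOIN keeps only orders rows whose customer_id matches an id in customers. Walk through each order:
  - order 1 (Router): customer_id=2 -> matches Carol
  - order 2 (Camera): customer_id=3 -> matches Victor
  - order 3 (Headphones): customer_id=NULL, no match -> dropped
  - order 4 (Pen): customer_id=NULL, no match -> dropped
  - order 5 (Webcam): customer_id=5 -> matches Bob
  - order 6 (Cable): customer_id=3 -> matches Victor
  - order 7 (Phone): customer_id=2 -> matches Carol
So 2 of 7 rows are dropped.

SQL:
SELECT a.product, b.name AS customer
FROM orders a
INNER JOIN customers b ON a.customer_id = b.id

Result:
product | customer
--------+---------
Router  | Carol   
Camera  | Victor  
Webcam  | Bob     
Cable   | Victor  
Phone   | Carol   


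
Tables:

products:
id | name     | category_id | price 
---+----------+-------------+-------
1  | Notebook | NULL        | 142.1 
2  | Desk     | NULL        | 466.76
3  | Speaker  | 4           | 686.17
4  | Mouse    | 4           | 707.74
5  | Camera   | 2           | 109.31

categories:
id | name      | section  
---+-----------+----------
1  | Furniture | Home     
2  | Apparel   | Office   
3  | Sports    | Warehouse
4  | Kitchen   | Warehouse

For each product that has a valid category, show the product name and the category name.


INNER JOIN keeps only products rows whose category_id matches an id in categories. Walk through each product:
  - product 1 (Notebook): category_id=NULL, no match -> dropped
  - product 2 (Desk): category_id=NULL, no match -> dropped
  - product 3 (Speaker): category_id=4 -> matches Kitchen
  - product 4 (Mouse): category_id=4 -> matches Kitchen
  - product 5 (Camera): category_id=2 -> matches Apparel
So 2 of 5 rows are dropped.

SQL:
SELECT a.name, b.name AS category
FROM products a
INNER JOIN categories b ON a.category_id = b.id

Result:
name    | category
--------+---------
Speaker | Kitchen 
Mouse   | Kitchen 
Camera  | Apparel 


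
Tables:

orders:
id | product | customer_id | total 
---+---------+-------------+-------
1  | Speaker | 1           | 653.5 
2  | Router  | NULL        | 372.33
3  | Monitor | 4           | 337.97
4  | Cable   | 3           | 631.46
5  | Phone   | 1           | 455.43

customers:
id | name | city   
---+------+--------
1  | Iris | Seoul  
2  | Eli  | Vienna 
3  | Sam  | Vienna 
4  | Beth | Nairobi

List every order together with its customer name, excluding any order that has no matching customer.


INNER JOIN keeps only orders rows whose customer_id matches an id in customers. Walk through each order:
  - order 1 (Speaker): customer_id=1 -> matches Iris
  - order 2 (Router): customer_id=NULL, no match -> dropped
  - order 3 (Monitor): customer_id=4 -> matches Beth
  - order 4 (Cable): customer_id=3 -> matches Sam
  - order 5 (Phone): customer_id=1 -> matches Iris
So 1 of 5 rows is dropped.

SQL:
SELECT a.product, b.name AS customer
FROM orders a
INNER JOIN customers b ON a.customer_id = b.id

Result:
product | customer
--------+---------
Speaker | Iris    
Monitor | Beth    
Cable   | Sam     
Phone   | Iris    


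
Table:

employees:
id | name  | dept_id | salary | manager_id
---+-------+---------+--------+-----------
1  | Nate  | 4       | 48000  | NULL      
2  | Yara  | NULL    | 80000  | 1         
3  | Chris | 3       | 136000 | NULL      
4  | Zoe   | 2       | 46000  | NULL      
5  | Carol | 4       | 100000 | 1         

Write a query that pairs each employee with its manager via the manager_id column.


This is a self-join: employees is joined to a second copy of itself, matching each row's manager_id to another row's id. Use LEFT JOIN so rows with manager_id=NULL are kept.
  - employee 1 (Nate): manager_id=NULL -> NULL
  - employee 2 (Yara): manager_id=1 -> Nate
  - employee 3 (Chris): manager_id=NULL -> NULL
  - employee 4 (Zoe): manager_id=NULL -> NULL
  - employee 5 (Carol): manager_id=1 -> Nate

SQL:
SELECT a.name AS item, b.name AS manager
FROM employees a
LEFT JOIN employees b ON a.manager_id = b.id

Result:
item  | manager
------+--------
Nate  | NULL   
Yara  | Nate   
Chris | NULL   
Zoe   | NULL   
Carol | Nate   


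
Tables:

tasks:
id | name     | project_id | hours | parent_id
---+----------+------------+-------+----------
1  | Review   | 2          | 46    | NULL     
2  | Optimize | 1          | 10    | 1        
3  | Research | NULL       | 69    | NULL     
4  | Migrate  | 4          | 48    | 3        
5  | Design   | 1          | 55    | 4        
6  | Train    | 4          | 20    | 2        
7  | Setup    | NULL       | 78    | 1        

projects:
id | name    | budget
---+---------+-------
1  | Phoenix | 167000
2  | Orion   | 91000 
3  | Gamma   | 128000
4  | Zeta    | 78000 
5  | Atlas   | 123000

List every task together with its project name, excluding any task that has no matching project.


INNER JOIN keeps only tasks rows whose project_id matches an id in projects. Walk through each task:
  - task 1 (Review): project_id=2 -> matches Orion
  - task 2 (Optimize): project_id=1 -> matches Phoenix
  - task 3 (Research): project_id=NULL, no match -> dropped
  - task 4 (Migrate): project_id=4 -> matches Zeta
  - task 5 (Design): project_id=1 -> matches Phoenix
  - task 6 (Train): project_id=4 -> matches Zeta
  - task 7 (Setup): project_id=NULL, no match -> dropped
So 2 of 7 rows are dropped.

SQL:
SELECT a.name, b.name AS project
FROM tasks a
INNER JOIN projects b ON a.project_id = b.id

Result:
name     | project
---------+--------
Review   | Orion  
Optimize | Phoenix
Migrate  | Zeta   
Design   | Phoenix
Train    | Zeta   


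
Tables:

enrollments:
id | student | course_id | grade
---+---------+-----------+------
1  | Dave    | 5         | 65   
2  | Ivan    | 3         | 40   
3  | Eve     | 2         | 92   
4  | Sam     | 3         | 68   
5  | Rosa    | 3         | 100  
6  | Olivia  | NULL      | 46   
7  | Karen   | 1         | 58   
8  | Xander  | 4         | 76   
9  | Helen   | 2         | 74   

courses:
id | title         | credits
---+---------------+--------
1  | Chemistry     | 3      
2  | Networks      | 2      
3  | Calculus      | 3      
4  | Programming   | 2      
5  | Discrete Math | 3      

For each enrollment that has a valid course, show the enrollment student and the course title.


INNER JOIN keeps only enrollments rows whose course_id matches an id in courses. Walk through each enrollment:
  - enrollment 1 (Dave): course_id=5 -> matches Discrete Math
  - enrollment 2 (Ivan): course_id=3 -> matches Calculus
  - enrollment 3 (Eve): course_id=2 -> matches Networks
  - enrollment 4 (Sam): course_id=3 -> matches Calculus
  - enrollment 5 (Rosa): course_id=3 -> matches Calculus
  - enrollment 6 (Olivia): course_id=NULL, no match -> dropped
  - enrollment 7 (Karen): course_id=1 -> matches Chemistry
  - enrollment 8 (Xander): course_id=4 -> matches Programming
  - enrollment 9 (Helen): course_id=2 -> matches Networks
So 1 of 9 rows is dropped.

SQL:
SELECT a.student, b.title AS course
FROM enrollments a
INNER JOIN courses b ON a.course_id = b.id

Result:
student | course       
--------+--------------
Dave    | Discrete Math
Ivan    | Calculus     
Eve     | Networks     
Sam     | Calculus     
Rosa    | Calculus     
Karen   | Chemistry    
Xander  | Programming  
Helen   | Networks     


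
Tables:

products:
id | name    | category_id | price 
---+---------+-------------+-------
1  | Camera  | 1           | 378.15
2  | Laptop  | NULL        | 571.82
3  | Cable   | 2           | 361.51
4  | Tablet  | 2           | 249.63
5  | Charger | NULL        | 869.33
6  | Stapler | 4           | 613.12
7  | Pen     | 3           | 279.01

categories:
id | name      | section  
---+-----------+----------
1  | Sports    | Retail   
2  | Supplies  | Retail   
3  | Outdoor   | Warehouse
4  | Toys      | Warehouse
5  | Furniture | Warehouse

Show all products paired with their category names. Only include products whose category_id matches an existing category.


INNER JOIN keeps only products rows whose category_id matches an id in categories. Walk through each product:
  - product 1 (Camera): category_id=1 -> matches Sports
  - product 2 (Laptop): category_id=NULL, no match -> dropped
  - product 3 (Cable): category_id=2 -> matches Supplies
  - product 4 (Tablet): category_id=2 -> matches Supplies
  - product 5 (Charger): category_id=NULL, no match -> dropped
  - product 6 (Stapler): category_id=4 -> matches Toys
  - product 7 (Pen): category_id=3 -> matches Outdoor
So 2 of 7 rows are dropped.

SQL:
SELECT a.name, b.name AS category
FROM products a
INNER JOIN categories b ON a.category_id = b.id

Result:
name    | category
--------+---------
Camera  | Sports  
Cable   | Supplies
Tablet  | Supplies
Stapler | Toys    
Pen     | Outdoor 


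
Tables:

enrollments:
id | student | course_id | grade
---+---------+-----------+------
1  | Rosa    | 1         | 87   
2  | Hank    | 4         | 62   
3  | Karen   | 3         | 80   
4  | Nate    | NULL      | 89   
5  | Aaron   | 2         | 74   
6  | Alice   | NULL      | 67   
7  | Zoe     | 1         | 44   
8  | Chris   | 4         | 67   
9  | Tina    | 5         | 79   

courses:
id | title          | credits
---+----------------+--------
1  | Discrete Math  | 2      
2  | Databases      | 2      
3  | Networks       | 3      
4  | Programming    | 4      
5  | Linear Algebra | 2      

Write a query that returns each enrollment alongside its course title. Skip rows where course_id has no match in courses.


INNER JOIN keeps only enrollments rows whose course_id matches an id in courses. Walk through each enrollment:
  - enrollment 1 (Rosa): course_id=1 -> matches Discrete Math
  - enrollment 2 (Hank): course_id=4 -> matches Programming
  - enrollment 3 (Karen): course_id=3 -> matches Networks
  - enrollment 4 (Nate): course_id=NULL, no match -> dropped
  - enrollment 5 (Aaron): course_id=2 -> matches Databases
  - enrollment 6 (Alice): course_id=NULL, no match -> dropped
  - enrollment 7 (Zoe): course_id=1 -> matches Discrete Math
  - enrollment 8 (Chris): course_id=4 -> matches Programming
  - enrollment 9 (Tina): course_id=5 -> matches Linear Algebra
So 2 of 9 rows are dropped.

SQL:
SELECT a.student, b.title AS course
FROM enrollments a
INNER JOIN courses b ON a.course_id = b.id

Result:
student | course        
--------+---------------
Rosa    | Discrete Math 
Hank    | Programming   
Karen   | Networks      
Aaron   | Databases     
Zoe     | Discrete Math 
Chris   | Programming   
Tina    | Linear Algebra


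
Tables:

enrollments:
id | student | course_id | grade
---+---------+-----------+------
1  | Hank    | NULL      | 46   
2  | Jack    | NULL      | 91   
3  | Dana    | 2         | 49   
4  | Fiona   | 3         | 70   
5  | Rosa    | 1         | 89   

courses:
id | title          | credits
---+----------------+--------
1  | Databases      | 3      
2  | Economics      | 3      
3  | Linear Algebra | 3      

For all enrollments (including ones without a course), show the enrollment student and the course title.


LEFT JOIN keeps every row from enrollments (the left table); where course_id has no match in courses, the course columns become NULL. Walk through each enrollment:
  - enrollment 1 (Hank): course_id=NULL, no match -> kept with NULL
  - enrollment 2 (Jack): course_id=NULL, no match -> kept with NULL
  - enrollment 3 (Dana): course_id=2 -> matches Economics
  - enrollment 4 (Fiona): course_id=3 -> matches Linear Algebra
  - enrollment 5 (Rosa): course_id=1 -> matches Databases
All 5 rows appear; 2 have NULL course.

SQL:
SELECT a.student, b.title AS course
FROM enrollments a
LEFT JOIN courses b ON a.course_id = b.id

Result:
student | course        
--------+---------------
Hank    | NULL          
Jack    | NULL          
Dana    | Economics     
Fiona   | Linear Algebra
Rosa    | Databases     


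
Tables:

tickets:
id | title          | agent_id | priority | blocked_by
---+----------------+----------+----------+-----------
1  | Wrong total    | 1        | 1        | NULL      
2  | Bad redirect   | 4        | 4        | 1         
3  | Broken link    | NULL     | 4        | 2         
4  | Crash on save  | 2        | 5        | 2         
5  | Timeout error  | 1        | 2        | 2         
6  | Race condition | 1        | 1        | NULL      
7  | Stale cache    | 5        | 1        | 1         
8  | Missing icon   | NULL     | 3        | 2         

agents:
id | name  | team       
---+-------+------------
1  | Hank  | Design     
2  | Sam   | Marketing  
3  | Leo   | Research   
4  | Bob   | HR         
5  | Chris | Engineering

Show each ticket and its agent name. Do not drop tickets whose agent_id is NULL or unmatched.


LEFT JOIN keeps every row from tickets (the left table); where agent_id has no match in agents, the agent columns become NULL. Walk through each ticket:
  - ticket 1 (Wrong total): agent_id=1 -> matches Hank
  - ticket 2 (Bad redirect): agent_id=4 -> matches Bob
  - ticket 3 (Broken link): agent_id=NULL, no match -> kept with NULL
  - ticket 4 (Crash on save): agent_id=2 -> matches Sam
  - ticket 5 (Timeout error): agent_id=1 -> matches Hank
  - ticket 6 (Race condition): agent_id=1 -> matches Hank
  - ticket 7 (Stale cache): agent_id=5 -> matches Chris
  - ticket 8 (Missing icon): agent_id=NULL, no match -> kept with NULL
All 8 rows appear; 2 have NULL agent.

SQL:
SELECT a.title, b.name AS agent
FROM tickets a
LEFT JOIN agents b ON a.agent_id = b.id

Result:
title          | agent
---------------+------
Wrong total    | Hank 
Bad redirect   | Bob  
Broken link    | NULL 
Crash on save  | Sam  
Timeout error  | Hank 
Race condition | Hank 
Stale cache    | Chris
Missing icon   | NULL 


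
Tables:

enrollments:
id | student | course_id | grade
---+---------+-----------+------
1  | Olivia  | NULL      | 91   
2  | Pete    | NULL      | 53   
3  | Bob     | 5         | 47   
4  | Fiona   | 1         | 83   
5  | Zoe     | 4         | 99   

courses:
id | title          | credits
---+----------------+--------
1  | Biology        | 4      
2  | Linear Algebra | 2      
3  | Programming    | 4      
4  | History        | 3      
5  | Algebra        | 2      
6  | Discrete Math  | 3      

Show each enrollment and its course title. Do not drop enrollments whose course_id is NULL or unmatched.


LEFT JOIN keeps every row from enrollments (the left table); where course_id has no match in courses, the course columns become NULL. Walk through each enrollment:
  - enrollment 1 (Olivia): course_id=NULL, no match -> kept with NULL
  - enrollment 2 (Pete): course_id=NULL, no match -> kept with NULL
  - enrollment 3 (Bob): course_id=5 -> matches Algebra
  - enrollment 4 (Fiona): course_id=1 -> matches Biology
  - enrollment 5 (Zoe): course_id=4 -> matches History
All 5 rows appear; 2 have NULL course.

SQL:
SELECT a.student, b.title AS course
FROM enrollments a
LEFT JOIN courses b ON a.course_id = b.id

Result:
student | course 
--------+--------
Olivia  | NULL   
Pete    | NULL   
Bob     | Algebra
Fiona   | Biology
Zoe     | History


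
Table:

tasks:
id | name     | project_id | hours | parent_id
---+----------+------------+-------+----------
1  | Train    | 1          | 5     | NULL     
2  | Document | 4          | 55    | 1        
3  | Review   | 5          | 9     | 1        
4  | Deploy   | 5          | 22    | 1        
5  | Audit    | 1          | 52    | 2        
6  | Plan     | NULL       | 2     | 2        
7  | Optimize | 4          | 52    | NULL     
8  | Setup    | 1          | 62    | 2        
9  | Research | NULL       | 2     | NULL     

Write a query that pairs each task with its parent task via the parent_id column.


This is a self-join: tasks is joined to a second copy of itself, matching each row's parent_id to another row's id. Use LEFT JOIN so rows with parent_id=NULL are kept.
  - task 1 (Train): parent_id=NULL -> NULL
  - task 2 (Document): parent_id=1 -> Train
  - task 3 (Review): parent_id=1 -> Train
  - task 4 (Deploy): parent_id=1 -> Train
  - task 5 (Audit): parent_id=2 -> Document
  - task 6 (Plan): parent_id=2 -> Document
  - task 7 (Optimize): parent_id=NULL -> NULL
  - task 8 (Setup): parent_id=2 -> Document
  - task 9 (Research): parent_id=NULL -> NULL

SQL:
SELECT a.name AS item, b.name AS parent
FROM tasks a
LEFT JOIN tasks b ON a.parent_id = b.id

Result:
item     | parent  
---------+---------
Train    | NULL    
Document | Train   
Review   | Train   
Deploy   | Train   
Audit    | Document
Plan     | Document
Optimize | NULL    
Setup    | Document
Research | NULL    


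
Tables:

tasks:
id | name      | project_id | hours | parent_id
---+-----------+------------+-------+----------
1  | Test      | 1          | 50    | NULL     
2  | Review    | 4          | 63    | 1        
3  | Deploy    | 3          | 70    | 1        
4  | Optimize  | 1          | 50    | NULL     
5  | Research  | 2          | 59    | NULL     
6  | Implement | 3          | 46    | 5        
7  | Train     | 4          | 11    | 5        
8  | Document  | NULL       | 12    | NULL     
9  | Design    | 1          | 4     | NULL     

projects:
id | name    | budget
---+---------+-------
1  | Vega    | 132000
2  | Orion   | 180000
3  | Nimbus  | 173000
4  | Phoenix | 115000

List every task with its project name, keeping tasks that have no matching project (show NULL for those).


LEFT JOIN keeps every row from tasks (the left table); where project_id has no match in projects, the project columns become NULL. Walk through each task:
  - task 1 (Test): project_id=1 -> matches Vega
  - task 2 (Review): project_id=4 -> matches Phoenix
  - task 3 (Deploy): project_id=3 -> matches Nimbus
  - task 4 (Optimize): project_id=1 -> matches Vega
  - task 5 (Research): project_id=2 -> matches Orion
  - task 6 (Implement): project_id=3 -> matches Nimbus
  - task 7 (Train): project_id=4 -> matches Phoenix
  - task 8 (Document): project_id=NULL, no match -> kept with NULL
  - task 9 (Design): project_id=1 -> matches Vega
All 9 rows appear; 1 has NULL project.

SQL:
SELECT a.name, b.name AS project
FROM tasks a
LEFT JOIN projects b ON a.project_id = b.id

Result:
name      | project
----------+--------
Test      | Vega   
Review    | Phoenix
Deploy    | Nimbus 
Optimize  | Vega   
Research  | Orion  
Implement | Nimbus 
Train     | Phoenix
Document  | NULL   
Design    | Vega   


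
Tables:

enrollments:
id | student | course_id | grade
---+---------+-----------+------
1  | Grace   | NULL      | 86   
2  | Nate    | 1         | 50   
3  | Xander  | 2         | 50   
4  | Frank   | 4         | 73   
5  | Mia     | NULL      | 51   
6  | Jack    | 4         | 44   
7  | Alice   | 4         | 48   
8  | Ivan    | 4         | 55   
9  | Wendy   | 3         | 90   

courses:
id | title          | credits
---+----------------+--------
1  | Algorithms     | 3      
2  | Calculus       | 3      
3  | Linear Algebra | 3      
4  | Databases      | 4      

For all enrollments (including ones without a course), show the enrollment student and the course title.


LEFT JOIN keeps every row from enrollments (the left table); where course_id has no match in courses, the course columns become NULL. Walk through each enrollment:
  - enrollment 1 (Grace): course_id=NULL, no match -> kept with NULL
  - enrollment 2 (Nate): course_id=1 -> matches Algorithms
  - enrollment 3 (Xander): course_id=2 -> matches Calculus
  - enrollment 4 (Frank): course_id=4 -> matches Databases
  - enrollment 5 (Mia): course_id=NULL, no match -> kept with NULL
  - enrollment 6 (Jack): course_id=4 -> matches Databases
  - enrollment 7 (Alice): course_id=4 -> matches Databases
  - enrollment 8 (Ivan): course_id=4 -> matches Databases
  - enrollment 9 (Wendy): course_id=3 -> matches Linear Algebra
All 9 rows appear; 2 have NULL course.

SQL:
SELECT a.student, b.title AS course
FROM enrollments a
LEFT JOIN courses b ON a.course_id = b.id

Result:
student | course        
--------+---------------
Grace   | NULL          
Nate    | Algorithms    
Xander  | Calculus      
Frank   | Databases     
Mia     | NULL          
Jack    | Databases     
Alice   | Databases     
Ivan    | Databases     
Wendy   | Linear Algebra


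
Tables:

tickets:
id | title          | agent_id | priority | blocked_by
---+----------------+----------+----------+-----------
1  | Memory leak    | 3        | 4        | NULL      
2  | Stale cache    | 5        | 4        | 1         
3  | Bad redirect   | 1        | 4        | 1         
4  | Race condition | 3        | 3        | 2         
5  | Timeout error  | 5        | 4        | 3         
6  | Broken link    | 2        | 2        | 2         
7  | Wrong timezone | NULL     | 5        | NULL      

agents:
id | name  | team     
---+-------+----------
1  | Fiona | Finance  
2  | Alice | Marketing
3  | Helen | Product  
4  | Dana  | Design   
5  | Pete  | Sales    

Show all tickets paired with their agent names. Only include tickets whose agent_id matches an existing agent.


INNER JOIN keeps only tickets rows whose agent_id matches an id in agents. Walk through each ticket:
  - ticket 1 (Memory leak): agent_id=3 -> matches Helen
  - ticket 2 (Stale cache): agent_id=5 -> matches Pete
  - ticket 3 (Bad redirect): agent_id=1 -> matches Fiona
  - ticket 4 (Race condition): agent_id=3 -> matches Helen
  - ticket 5 (Timeout error): agent_id=5 -> matches Pete
  - ticket 6 (Broken link): agent_id=2 -> matches Alice
  - ticket 7 (Wrong timezone): agent_id=NULL, no match -> dropped
So 1 of 7 rows is dropped.

SQL:
SELECT a.title, b.name AS agent
FROM tickets a
INNER JOIN agents b ON a.agent_id = b.id

Result:
title          | agent
---------------+------
Memory leak    | Helen
Stale cache    | Pete 
Bad redirect   | Fiona
Race condition | Helen
Timeout error  | Pete 
Broken link    | Alice


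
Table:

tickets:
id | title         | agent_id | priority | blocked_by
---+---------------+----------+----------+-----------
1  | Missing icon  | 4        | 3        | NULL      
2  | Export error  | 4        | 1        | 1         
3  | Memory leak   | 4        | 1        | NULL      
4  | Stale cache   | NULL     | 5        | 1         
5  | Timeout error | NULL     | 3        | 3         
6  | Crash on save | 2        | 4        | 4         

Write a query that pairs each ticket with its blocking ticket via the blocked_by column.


This is a self-join: tickets is joined to a second copy of itself, matching each row's blocked_by to another row's id. Use LEFT JOIN so rows with blocked_by=NULL are kept.
  - ticket 1 (Missing icon): blocked_by=NULL -> NULL
  - ticket 2 (Export error): blocked_by=1 -> Missing icon
  - ticket 3 (Memory leak): blocked_by=NULL -> NULL
  - ticket 4 (Stale cache): blocked_by=1 -> Missing icon
  - ticket 5 (Timeout error): blocked_by=3 -> Memory leak
  - ticket 6 (Crash on save): blocked_by=4 -> Stale cache

SQL:
SELECT a.title AS item, b.title AS blocked_by
FROM tickets a
LEFT JOIN tickets b ON a.blocked_by = b.id

Result:
item          | blocked_by  
--------------+-------------
Missing icon  | NULL        
Export error  | Missing icon
Memory leak   | NULL        
Stale cache   | Missing icon
Timeout error | Memory leak 
Crash on save | Stale cache 


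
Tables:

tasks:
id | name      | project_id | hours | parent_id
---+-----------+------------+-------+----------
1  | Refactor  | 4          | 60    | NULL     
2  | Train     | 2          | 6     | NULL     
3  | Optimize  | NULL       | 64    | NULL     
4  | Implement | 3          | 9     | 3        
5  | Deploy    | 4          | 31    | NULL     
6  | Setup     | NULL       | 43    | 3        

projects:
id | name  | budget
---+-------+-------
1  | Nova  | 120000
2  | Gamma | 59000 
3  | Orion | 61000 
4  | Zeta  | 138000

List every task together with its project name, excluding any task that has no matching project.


INNER JOIN keeps only tasks rows whose project_id matches an id in projects. Walk through each task:
  - task 1 (Refactor): project_id=4 -> matches Zeta
  - task 2 (Train): project_id=2 -> matches Gamma
  - task 3 (Optimize): project_id=NULL, no match -> dropped
  - task 4 (Implement): project_id=3 -> matches Orion
  - task 5 (Deploy): project_id=4 -> matches Zeta
  - task 6 (Setup): project_id=NULL, no match -> dropped
So 2 of 6 rows are dropped.

SQL:
SELECT a.name, b.name AS project
FROM tasks a
INNER JOIN projects b ON a.project_id = b.id

Result:
name      | project
----------+--------
Refactor  | Zeta   
Train     | Gamma  
Implement | Orion  
Deploy    | Zeta   


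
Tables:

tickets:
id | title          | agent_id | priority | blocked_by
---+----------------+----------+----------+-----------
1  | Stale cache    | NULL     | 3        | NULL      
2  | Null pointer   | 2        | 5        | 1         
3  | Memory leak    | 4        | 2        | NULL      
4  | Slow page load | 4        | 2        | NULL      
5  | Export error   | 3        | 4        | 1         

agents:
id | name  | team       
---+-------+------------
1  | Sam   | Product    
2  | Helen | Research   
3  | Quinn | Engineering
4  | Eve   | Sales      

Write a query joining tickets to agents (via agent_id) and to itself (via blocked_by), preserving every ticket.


Two LEFT JOINs from the same base table tickets: one to agents via agent_id, one to tickets itself via blocked_by. Both are LEFT so every ticket is preserved.
Match against agents:
  - ticket 1 (Stale cache): agent_id=NULL, no match -> kept with NULL
  - ticket 2 (Null pointer): agent_id=2 -> matches Helen
  - ticket 3 (Memory leak): agent_id=4 -> matches Eve
  - ticket 4 (Slow page load): agent_id=4 -> matches Eve
  - ticket 5 (Export error): agent_id=3 -> matches Quinn
Match against tickets (self):
  - ticket 1 (Stale cache): blocked_by=NULL -> NULL
  - ticket 2 (Null pointer): blocked_by=1 -> Stale cache
  - ticket 3 (Memory leak): blocked_by=NULL -> NULL
  - ticket 4 (Slow page load): blocked_by=NULL -> NULL
  - ticket 5 (Export error): blocked_by=1 -> Stale cache

SQL:
SELECT a.title, b.name AS agent, c.title AS blocked_by
FROM tickets a
LEFT JOIN agents b ON a.agent_id = b.id
LEFT JOIN tickets c ON a.blocked_by = c.id

Result:
title          | agent | blocked_by 
---------------+-------+------------
Stale cache    | NULL  | NULL       
Null pointer   | Helen | Stale cache
Memory leak    | Eve   | NULL       
Slow page load | Eve   | NULL       
Export error   | Quinn | Stale cache


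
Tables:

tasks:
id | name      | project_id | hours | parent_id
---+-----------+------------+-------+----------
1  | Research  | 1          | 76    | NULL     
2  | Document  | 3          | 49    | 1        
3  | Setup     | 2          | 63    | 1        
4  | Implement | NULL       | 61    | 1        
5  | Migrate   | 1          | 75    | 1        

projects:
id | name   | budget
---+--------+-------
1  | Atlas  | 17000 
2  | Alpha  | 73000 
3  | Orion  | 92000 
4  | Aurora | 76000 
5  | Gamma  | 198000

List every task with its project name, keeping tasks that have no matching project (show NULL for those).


LEFT JOIN keeps every row from tasks (the left table); where project_id has no match in projects, the project columns become NULL. Walk through each task:
  - task 1 (Research): project_id=1 -> matches Atlas
  - task 2 (Document): project_id=3 -> matches Orion
  - task 3 (Setup): project_id=2 -> matches Alpha
  - task 4 (Implement): project_id=NULL, no match -> kept with NULL
  - task 5 (Migrate): project_id=1 -> matches Atlas
All 5 rows appear; 1 has NULL project.

SQL:
SELECT a.name, b.name AS project
FROM tasks a
LEFT JOIN projects b ON a.project_id = b.id

Result:
name      | project
----------+--------
Research  | Atlas  
Document  | Orion  
Setup     | Alpha  
Implement | NULL   
Migrate   | Atlas  


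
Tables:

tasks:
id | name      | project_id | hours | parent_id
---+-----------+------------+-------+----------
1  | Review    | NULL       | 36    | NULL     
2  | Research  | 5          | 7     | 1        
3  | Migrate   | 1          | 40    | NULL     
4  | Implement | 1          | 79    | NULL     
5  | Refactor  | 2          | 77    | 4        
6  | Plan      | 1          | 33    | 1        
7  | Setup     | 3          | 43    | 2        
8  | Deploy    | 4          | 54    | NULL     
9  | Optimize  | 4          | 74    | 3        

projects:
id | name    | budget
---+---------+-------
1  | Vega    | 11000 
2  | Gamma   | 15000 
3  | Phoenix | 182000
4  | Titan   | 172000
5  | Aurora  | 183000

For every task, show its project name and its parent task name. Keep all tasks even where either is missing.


Two LEFT JOINs from the same base table tasks: one to projects via project_id, one to tasks itself via parent_id. Both are LEFT so every task is preserved.
Match against projects:
  - task 1 (Review): project_id=NULL, no match -> kept with NULL
  - task 2 (Research): project_id=5 -> matches Aurora
  - task 3 (Migrate): project_id=1 -> matches Vega
  - task 4 (Implement): project_id=1 -> matches Vega
  - task 5 (Refactor): project_id=2 -> matches Gamma
  - task 6 (Plan): project_id=1 -> matches Vega
  - task 7 (Setup): project_id=3 -> matches Phoenix
  - task 8 (Deploy): project_id=4 -> matches Titan
  - task 9 (Optimize): project_id=4 -> matches Titan
Match against tasks (self):
  - task 1 (Review): parent_id=NULL -> NULL
  - task 2 (Research): parent_id=1 -> Review
  - task 3 (Migrate): parent_id=NULL -> NULL
  - task 4 (Implement): parent_id=NULL -> NULL
  - task 5 (Refactor): parent_id=4 -> Implement
  - task 6 (Plan): parent_id=1 -> Review
  - task 7 (Setup): parent_id=2 -> Research
  - task 8 (Deploy): parent_id=NULL -> NULL
  - task 9 (Optimize): parent_id=3 -> Migrate

SQL:
SELECT a.name, b.name AS project, c.name AS parent
FROM tasks a
LEFT JOIN projects b ON a.project_id = b.id
LEFT JOIN tasks c ON a.parent_id = c.id

Result:
name      | project | parent   
----------+---------+----------
Review    | NULL    | NULL     
Research  | Aurora  | Review   
Migrate   | Vega    | NULL     
Implement | Vega    | NULL     
Refactor  | Gamma   | Implement
Plan      | Vega    | Review   
Setup     | Phoenix | Research 
Deploy    | Titan   | NULL     
Optimize  | Titan   | Migrate  


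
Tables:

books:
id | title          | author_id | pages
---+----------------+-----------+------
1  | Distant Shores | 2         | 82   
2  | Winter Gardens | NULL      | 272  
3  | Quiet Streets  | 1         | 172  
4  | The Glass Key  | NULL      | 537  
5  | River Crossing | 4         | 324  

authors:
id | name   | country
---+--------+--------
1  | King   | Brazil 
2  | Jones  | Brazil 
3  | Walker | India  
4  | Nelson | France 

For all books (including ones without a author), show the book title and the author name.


LEFT JOIN keeps every row from books (the left table); where author_id has no match in authors, the author columns become NULL. Walk through each book:
  - book 1 (Distant Shores): author_id=2 -> matches Jones
  - book 2 (Winter Gardens): author_id=NULL, no match -> kept with NULL
  - book 3 (Quiet Streets): author_id=1 -> matches King
  - book 4 (The Glass Key): author_id=NULL, no match -> kept with NULL
  - book 5 (River Crossing): author_id=4 -> matches Nelson
All 5 rows appear; 2 have NULL author.

SQL:
SELECT a.title, b.name AS author
FROM books a
LEFT JOIN authors b ON a.author_id = b.id

Result:
title          | author
---------------+-------
Distant Shores | Jones 
Winter Gardens | NULL  
Quiet Streets  | King  
The Glass Key  | NULL  
River Crossing | Nelson


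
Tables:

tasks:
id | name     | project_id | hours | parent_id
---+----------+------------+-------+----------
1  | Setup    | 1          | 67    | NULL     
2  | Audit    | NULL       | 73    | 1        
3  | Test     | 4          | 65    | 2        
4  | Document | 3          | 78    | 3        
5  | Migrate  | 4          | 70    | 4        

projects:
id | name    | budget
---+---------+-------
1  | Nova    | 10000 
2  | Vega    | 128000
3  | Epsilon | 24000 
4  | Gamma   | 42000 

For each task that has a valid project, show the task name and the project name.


INNER JOIN keeps only tasks rows whose project_id matches an id in projects. Walk through each task:
  - task 1 (Setup): project_id=1 -> matches Nova
  - task 2 (Audit): project_id=NULL, no match -> dropped
  - task 3 (Test): project_id=4 -> matches Gamma
  - task 4 (Document): project_id=3 -> matches Epsilon
  - task 5 (Migrate): project_id=4 -> matches Gamma
So 1 of 5 rows is dropped.

SQL:
SELECT a.name, b.name AS project
FROM tasks a
INNER JOIN projects b ON a.project_id = b.id

Result:
name     | project
---------+--------
Setup    | Nova   
Test     | Gamma  
Document | Epsilon
Migrate  | Gamma  


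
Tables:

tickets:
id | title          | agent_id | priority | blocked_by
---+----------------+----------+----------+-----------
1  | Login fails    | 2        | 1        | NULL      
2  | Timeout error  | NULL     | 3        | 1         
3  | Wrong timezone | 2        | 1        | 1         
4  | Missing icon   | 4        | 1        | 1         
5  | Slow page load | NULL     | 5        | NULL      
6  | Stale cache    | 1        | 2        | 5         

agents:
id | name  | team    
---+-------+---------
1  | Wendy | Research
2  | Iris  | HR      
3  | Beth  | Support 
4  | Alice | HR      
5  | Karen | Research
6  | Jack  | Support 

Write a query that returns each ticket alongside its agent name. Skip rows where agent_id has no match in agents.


INNER JOIN keeps only tickets rows whose agent_id matches an id in agents. Walk through each ticket:
  - ticket 1 (Login fails): agent_id=2 -> matches Iris
  - ticket 2 (Timeout error): agent_id=NULL, no match -> dropped
  - ticket 3 (Wrong timezone): agent_id=2 -> matches Iris
  - ticket 4 (Missing icon): agent_id=4 -> matches Alice
  - ticket 5 (Slow page load): agent_id=NULL, no match -> dropped
  - ticket 6 (Stale cache): agent_id=1 -> matches Wendy
So 2 of 6 rows are dropped.

SQL:
SELECT a.title, b.name AS agent
FROM tickets a
INNER JOIN agents b ON a.agent_id = b.id

Result:
title          | agent
---------------+------
Login fails    | Iris 
Wrong timezone | Iris 
Missing icon   | Alice
Stale cache    | Wendy


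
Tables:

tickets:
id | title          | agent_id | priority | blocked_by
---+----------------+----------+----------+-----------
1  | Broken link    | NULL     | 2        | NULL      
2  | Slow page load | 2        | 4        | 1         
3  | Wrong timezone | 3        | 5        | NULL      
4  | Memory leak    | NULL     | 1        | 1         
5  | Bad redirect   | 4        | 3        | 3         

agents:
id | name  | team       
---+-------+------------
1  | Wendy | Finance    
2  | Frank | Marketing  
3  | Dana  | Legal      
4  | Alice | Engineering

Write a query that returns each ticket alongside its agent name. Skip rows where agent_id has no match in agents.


INNER JOIN keeps only tickets rows whose agent_id matches an id in agents. Walk through each ticket:
  - ticket 1 (Broken link): agent_id=NULL, no match -> dropped
  - ticket 2 (Slow page load): agent_id=2 -> matches Frank
  - ticket 3 (Wrong timezone): agent_id=3 -> matches Dana
  - ticket 4 (Memory leak): agent_id=NULL, no match -> dropped
  - ticket 5 (Bad redirect): agent_id=4 -> matches Alice
So 2 of 5 rows are dropped.

SQL:
SELECT a.title, b.name AS agent
FROM tickets a
INNER JOIN agents b ON a.agent_id = b.id

Result:
title          | agent
---------------+------
Slow page load | Frank
Wrong timezone | Dana 
Bad redirect   | Alice


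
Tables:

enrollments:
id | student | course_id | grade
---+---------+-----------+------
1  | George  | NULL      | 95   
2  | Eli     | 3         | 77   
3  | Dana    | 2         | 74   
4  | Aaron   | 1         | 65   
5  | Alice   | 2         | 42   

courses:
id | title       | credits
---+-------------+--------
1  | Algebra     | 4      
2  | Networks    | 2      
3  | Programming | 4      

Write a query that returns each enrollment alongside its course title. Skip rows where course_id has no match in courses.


INNER JOIN keeps only enrollments rows whose course_id matches an id in courses. Walk through each enrollment:
  - enrollment 1 (George): course_id=NULL, no match -> dropped
  - enrollment 2 (Eli): course_id=3 -> matches Programming
  - enrollment 3 (Dana): course_id=2 -> matches Networks
  - enrollment 4 (Aaron): course_id=1 -> matches Algebra
  - enrollment 5 (Alice): course_id=2 -> matches Networks
So 1 of 5 rows is dropped.

SQL:
SELECT a.student, b.title AS course
FROM enrollments a
INNER JOIN courses b ON a.course_id = b.id

Result:
student | course     
--------+------------
Eli     | Programming
Dana    | Networks   
Aaron   | Algebra    
Alice   | Networks   


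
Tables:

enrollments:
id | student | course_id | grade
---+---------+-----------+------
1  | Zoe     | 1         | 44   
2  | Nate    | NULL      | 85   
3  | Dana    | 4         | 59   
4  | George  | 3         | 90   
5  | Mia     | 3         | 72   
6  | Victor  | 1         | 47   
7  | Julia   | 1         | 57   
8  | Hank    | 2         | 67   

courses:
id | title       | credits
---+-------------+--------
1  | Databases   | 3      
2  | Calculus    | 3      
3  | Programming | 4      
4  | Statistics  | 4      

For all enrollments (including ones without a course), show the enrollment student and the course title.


LEFT JOIN keeps every row from enrollments (the left table); where course_id has no match in courses, the course columns become NULL. Walk through each enrollment:
  - enrollment 1 (Zoe): course_id=1 -> matches Databases
  - enrollment 2 (Nate): course_id=NULL, no match -> kept with NULL
  - enrollment 3 (Dana): course_id=4 -> matches Statistics
  - enrollment 4 (George): course_id=3 -> matches Programming
  - enrollment 5 (Mia): course_id=3 -> matches Programming
  - enrollment 6 (Victor): course_id=1 -> matches Databases
  - enrollment 7 (Julia): course_id=1 -> matches Databases
  - enrollment 8 (Hank): course_id=2 -> matches Calculus
All 8 rows appear; 1 has NULL course.

SQL:
SELECT a.student, b.title AS course
FROM enrollments a
LEFT JOIN courses b ON a.course_id = b.id

Result:
student | course     
--------+------------
Zoe     | Databases  
Nate    | NULL       
Dana    | Statistics 
George  | Programming
Mia     | Programming
Victor  | Databases  
Julia   | Databases  
Hank    | Calculus   


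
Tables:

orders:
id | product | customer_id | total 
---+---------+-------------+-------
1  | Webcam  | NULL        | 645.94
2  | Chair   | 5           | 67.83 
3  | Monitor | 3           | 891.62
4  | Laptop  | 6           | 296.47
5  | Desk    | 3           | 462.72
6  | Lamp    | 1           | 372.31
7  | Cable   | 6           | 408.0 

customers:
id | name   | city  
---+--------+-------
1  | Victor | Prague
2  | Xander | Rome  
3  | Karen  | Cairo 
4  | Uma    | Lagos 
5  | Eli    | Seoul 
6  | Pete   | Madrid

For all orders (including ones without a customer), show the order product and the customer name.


LEFT JOIN keeps every row from orders (the left table); where customer_id has no match in customers, the customer columns become NULL. Walk through each order:
  - order 1 (Webcam): customer_id=NULL, no match -> kept with NULL
  - order 2 (Chair): customer_id=5 -> matches Eli
  - order 3 (Monitor): customer_id=3 -> matches Karen
  - order 4 (Laptop): customer_id=6 -> matches Pete
  - order 5 (Desk): customer_id=3 -> matches Karen
  - order 6 (Lamp): customer_id=1 -> matches Victor
  - order 7 (Cable): customer_id=6 -> matches Pete
All 7 rows appear; 1 has NULL customer.

SQL:
SELECT a.product, b.name AS customer
FROM orders a
LEFT JOIN customers b ON a.customer_id = b.id

Result:
product | customer
--------+---------
Webcam  | NULL    
Chair   | Eli     
Monitor | Karen   
Laptop  | Pete    
Desk    | Karen   
Lamp    | Victor  
Cable   | Pete    


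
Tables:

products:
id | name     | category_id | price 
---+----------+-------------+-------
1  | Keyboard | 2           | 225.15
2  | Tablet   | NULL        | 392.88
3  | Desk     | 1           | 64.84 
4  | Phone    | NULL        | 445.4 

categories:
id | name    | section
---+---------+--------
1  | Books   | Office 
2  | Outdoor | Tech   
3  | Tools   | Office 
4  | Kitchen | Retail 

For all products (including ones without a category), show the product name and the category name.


LEFT JOIN keeps every row from products (the left table); where category_id has no match in categories, the category columns become NULL. Walk through each product:
  - product 1 (Keyboard): category_id=2 -> matches Outdoor
  - product 2 (Tablet): category_id=NULL, no match -> kept with NULL
  - product 3 (Desk): category_id=1 -> matches Books
  - product 4 (Phone): category_id=NULL, no match -> kept with NULL
All 4 rows appear; 2 have NULL category.

SQL:
SELECT a.name, b.name AS category
FROM products a
LEFT JOIN categories b ON a.category_id = b.id

Result:
name     | category
---------+---------
Keyboard | Outdoor 
Tablet   | NULL    
Desk     | Books   
Phone    | NULL    
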